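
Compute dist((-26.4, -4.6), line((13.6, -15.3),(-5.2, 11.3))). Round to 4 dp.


|cross product| = 862.84
|line direction| = sqrt(1061) = 32.573
Distance = 862.84/sqrt(1061) = 26.4894

26.4894


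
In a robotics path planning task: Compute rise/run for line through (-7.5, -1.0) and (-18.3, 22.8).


slope = (y2-y1)/(x2-x1) = (22.8-(-1))/((-18.3)-(-7.5)) = 23.8/(-10.8) = -2.2037

-2.2037


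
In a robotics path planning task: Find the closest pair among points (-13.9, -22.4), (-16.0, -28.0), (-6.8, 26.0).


d(P0,P1) = 5.9808, d(P0,P2) = 48.918, d(P1,P2) = 54.7781
Closest: P0 and P1

Closest pair: (-13.9, -22.4) and (-16.0, -28.0), distance = 5.9808


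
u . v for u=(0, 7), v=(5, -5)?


u . v = u_x*v_x + u_y*v_y = 0*5 + 7*(-5)
= 0 + (-35) = -35

-35


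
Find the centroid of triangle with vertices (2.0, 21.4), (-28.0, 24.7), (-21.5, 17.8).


Centroid = ((x_A+x_B+x_C)/3, (y_A+y_B+y_C)/3)
= ((2+(-28)+(-21.5))/3, (21.4+24.7+17.8)/3)
= (-15.8333, 21.3)

(-15.8333, 21.3)


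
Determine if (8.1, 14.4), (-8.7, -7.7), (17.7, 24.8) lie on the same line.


Cross product: ((-8.7)-8.1)*(24.8-14.4) - ((-7.7)-14.4)*(17.7-8.1)
= 37.44

No, not collinear


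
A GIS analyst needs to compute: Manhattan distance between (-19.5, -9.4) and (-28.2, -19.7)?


|(-19.5)-(-28.2)| + |(-9.4)-(-19.7)| = 8.7 + 10.3 = 19

19


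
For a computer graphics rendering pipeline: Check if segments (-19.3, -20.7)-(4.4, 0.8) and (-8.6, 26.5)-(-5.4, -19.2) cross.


Cross products: d1=-640.03, d2=511.86, d3=888.59, d4=-263.3
d1*d2 < 0 and d3*d4 < 0? yes

Yes, they intersect


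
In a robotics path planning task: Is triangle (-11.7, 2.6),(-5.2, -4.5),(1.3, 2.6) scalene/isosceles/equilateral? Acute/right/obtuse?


Side lengths squared: AB^2=92.66, BC^2=92.66, CA^2=169
Sorted: [92.66, 92.66, 169]
By sides: Isosceles, By angles: Acute

Isosceles, Acute


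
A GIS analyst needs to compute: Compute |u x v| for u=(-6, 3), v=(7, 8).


|u x v| = |(-6)*8 - 3*7|
= |(-48) - 21| = 69

69


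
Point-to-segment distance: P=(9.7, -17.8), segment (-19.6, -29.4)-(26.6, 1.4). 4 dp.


Project P onto AB: t = 0.5549 (clamped to [0,1])
Closest point on segment: (6.0385, -12.3077)
Distance: 6.6009

6.6009


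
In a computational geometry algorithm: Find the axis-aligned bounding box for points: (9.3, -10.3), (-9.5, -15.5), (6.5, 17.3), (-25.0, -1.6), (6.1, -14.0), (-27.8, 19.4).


x range: [-27.8, 9.3]
y range: [-15.5, 19.4]
Bounding box: (-27.8,-15.5) to (9.3,19.4)

(-27.8,-15.5) to (9.3,19.4)


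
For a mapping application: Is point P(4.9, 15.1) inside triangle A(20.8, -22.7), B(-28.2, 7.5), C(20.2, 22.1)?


Cross products: AB x AP = -1372.02, BC x BP = -115.42, CA x CP = -689.64
All same sign? yes

Yes, inside


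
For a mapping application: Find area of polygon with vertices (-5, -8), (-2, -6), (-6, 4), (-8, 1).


Shoelace sum: ((-5)*(-6) - (-2)*(-8)) + ((-2)*4 - (-6)*(-6)) + ((-6)*1 - (-8)*4) + ((-8)*(-8) - (-5)*1)
= 65
Area = |65|/2 = 32.5

32.5


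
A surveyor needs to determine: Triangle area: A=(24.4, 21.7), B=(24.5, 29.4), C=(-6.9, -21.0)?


Area = |x_A(y_B-y_C) + x_B(y_C-y_A) + x_C(y_A-y_B)|/2
= |1229.76 + (-1046.15) + 53.13|/2
= 236.74/2 = 118.37

118.37


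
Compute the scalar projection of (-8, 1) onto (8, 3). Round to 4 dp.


u.v = -61, |v| = sqrt(73) = 8.544
Scalar projection = u.v / |v| = -61 / sqrt(73) = -7.1395

-7.1395


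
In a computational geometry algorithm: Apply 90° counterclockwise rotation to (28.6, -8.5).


90° CCW: (x,y) -> (-y, x)
(28.6,-8.5) -> (8.5, 28.6)

(8.5, 28.6)


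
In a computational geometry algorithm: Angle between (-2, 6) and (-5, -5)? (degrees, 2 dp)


u.v = -20, |u| = sqrt(40) = 6.3246, |v| = sqrt(50) = 7.0711
cos(theta) = u.v/(|u||v|) = -20/sqrt(2000) = -0.447214
theta = acos(-0.447214) = 116.57 degrees

116.57 degrees


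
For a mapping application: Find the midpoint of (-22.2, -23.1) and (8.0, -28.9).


M = (((-22.2)+8)/2, ((-23.1)+(-28.9))/2)
= (-7.1, -26)

(-7.1, -26)


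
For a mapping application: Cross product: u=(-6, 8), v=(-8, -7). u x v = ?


u x v = u_x*v_y - u_y*v_x = (-6)*(-7) - 8*(-8)
= 42 - (-64) = 106

106


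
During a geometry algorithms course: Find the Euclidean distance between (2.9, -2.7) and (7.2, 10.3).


dx=4.3, dy=13
d^2 = 4.3^2 + 13^2 = 187.49
d = sqrt(187.49) = 13.6927

13.6927


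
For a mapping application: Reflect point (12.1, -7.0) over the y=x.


Reflection over y=x: (x,y) -> (y,x)
(12.1, -7) -> (-7, 12.1)

(-7, 12.1)


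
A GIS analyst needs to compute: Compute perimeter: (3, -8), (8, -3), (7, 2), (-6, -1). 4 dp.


Sides: (3, -8)->(8, -3): sqrt(50) = 7.071068, (8, -3)->(7, 2): sqrt(26) = 5.09902, (7, 2)->(-6, -1): sqrt(178) = 13.341664, (-6, -1)->(3, -8): sqrt(130) = 11.401754
Sum = 36.913506
Perimeter = 36.9135

36.9135


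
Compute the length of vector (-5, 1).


|u| = sqrt((-5)^2 + 1^2) = sqrt(26) = 5.099

5.099


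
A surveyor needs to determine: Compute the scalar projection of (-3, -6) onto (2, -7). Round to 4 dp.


u.v = 36, |v| = sqrt(53) = 7.2801
Scalar projection = u.v / |v| = 36 / sqrt(53) = 4.945

4.945


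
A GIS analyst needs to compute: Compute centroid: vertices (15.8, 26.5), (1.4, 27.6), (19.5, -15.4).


Centroid = ((x_A+x_B+x_C)/3, (y_A+y_B+y_C)/3)
= ((15.8+1.4+19.5)/3, (26.5+27.6+(-15.4))/3)
= (12.2333, 12.9)

(12.2333, 12.9)


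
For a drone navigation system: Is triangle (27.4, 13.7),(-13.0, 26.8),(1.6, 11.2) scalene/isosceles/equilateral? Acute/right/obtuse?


Side lengths squared: AB^2=1803.77, BC^2=456.52, CA^2=671.89
Sorted: [456.52, 671.89, 1803.77]
By sides: Scalene, By angles: Obtuse

Scalene, Obtuse


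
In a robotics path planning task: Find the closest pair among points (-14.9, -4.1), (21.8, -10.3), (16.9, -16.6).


d(P0,P1) = 37.22, d(P0,P2) = 34.1686, d(P1,P2) = 7.9812
Closest: P1 and P2

Closest pair: (21.8, -10.3) and (16.9, -16.6), distance = 7.9812


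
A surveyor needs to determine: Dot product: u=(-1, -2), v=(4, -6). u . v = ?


u . v = u_x*v_x + u_y*v_y = (-1)*4 + (-2)*(-6)
= (-4) + 12 = 8

8


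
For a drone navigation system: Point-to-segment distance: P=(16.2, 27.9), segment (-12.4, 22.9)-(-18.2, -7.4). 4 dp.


Project P onto AB: t = 0 (clamped to [0,1])
Closest point on segment: (-12.4, 22.9)
Distance: 29.0338

29.0338


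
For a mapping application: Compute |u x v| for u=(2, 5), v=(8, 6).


|u x v| = |2*6 - 5*8|
= |12 - 40| = 28

28


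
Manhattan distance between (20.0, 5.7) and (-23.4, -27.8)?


|20-(-23.4)| + |5.7-(-27.8)| = 43.4 + 33.5 = 76.9

76.9


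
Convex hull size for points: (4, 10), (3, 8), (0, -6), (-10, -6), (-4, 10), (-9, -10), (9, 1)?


Convex hull vertices (CCW): (-10, -6), (-9, -10), (0, -6), (9, 1), (4, 10), (-4, 10)
Count = 6

6


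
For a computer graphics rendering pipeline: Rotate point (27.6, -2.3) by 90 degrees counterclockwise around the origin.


90° CCW: (x,y) -> (-y, x)
(27.6,-2.3) -> (2.3, 27.6)

(2.3, 27.6)


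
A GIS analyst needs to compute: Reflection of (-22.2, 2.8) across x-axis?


Reflection over x-axis: (x,y) -> (x,-y)
(-22.2, 2.8) -> (-22.2, -2.8)

(-22.2, -2.8)


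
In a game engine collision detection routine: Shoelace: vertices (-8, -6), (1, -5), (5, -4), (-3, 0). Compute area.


Shoelace sum: ((-8)*(-5) - 1*(-6)) + (1*(-4) - 5*(-5)) + (5*0 - (-3)*(-4)) + ((-3)*(-6) - (-8)*0)
= 73
Area = |73|/2 = 36.5

36.5


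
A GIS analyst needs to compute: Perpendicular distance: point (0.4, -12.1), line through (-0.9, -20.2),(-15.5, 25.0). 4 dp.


|cross product| = 177.02
|line direction| = sqrt(2256.2) = 47.4995
Distance = 177.02/sqrt(2256.2) = 3.7268

3.7268


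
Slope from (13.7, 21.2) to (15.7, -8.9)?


slope = (y2-y1)/(x2-x1) = ((-8.9)-21.2)/(15.7-13.7) = (-30.1)/2 = -15.05

-15.05


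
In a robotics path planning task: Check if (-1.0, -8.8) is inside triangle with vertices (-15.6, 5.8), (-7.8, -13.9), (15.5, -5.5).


Cross products: AB x AP = 173.74, BC x BP = 61.71, CA x CP = 289.08
All same sign? yes

Yes, inside


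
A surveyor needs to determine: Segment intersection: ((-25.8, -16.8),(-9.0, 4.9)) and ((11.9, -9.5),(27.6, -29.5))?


Cross products: d1=-868.61, d2=-191.92, d3=-695.45, d4=-1372.14
d1*d2 < 0 and d3*d4 < 0? no

No, they don't intersect


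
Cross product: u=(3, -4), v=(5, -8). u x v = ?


u x v = u_x*v_y - u_y*v_x = 3*(-8) - (-4)*5
= (-24) - (-20) = -4

-4


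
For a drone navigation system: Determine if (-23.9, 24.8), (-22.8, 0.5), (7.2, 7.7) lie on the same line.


Cross product: ((-22.8)-(-23.9))*(7.7-24.8) - (0.5-24.8)*(7.2-(-23.9))
= 736.92

No, not collinear


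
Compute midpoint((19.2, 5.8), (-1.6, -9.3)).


M = ((19.2+(-1.6))/2, (5.8+(-9.3))/2)
= (8.8, -1.75)

(8.8, -1.75)


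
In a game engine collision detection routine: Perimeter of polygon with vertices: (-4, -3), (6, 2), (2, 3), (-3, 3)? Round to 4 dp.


Sides: (-4, -3)->(6, 2): sqrt(125) = 11.18034, (6, 2)->(2, 3): sqrt(17) = 4.123106, (2, 3)->(-3, 3): sqrt(25) = 5, (-3, 3)->(-4, -3): sqrt(37) = 6.082763
Sum = 26.386209
Perimeter = 26.3862

26.3862


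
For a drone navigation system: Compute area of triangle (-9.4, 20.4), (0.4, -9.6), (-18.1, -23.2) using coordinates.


Area = |x_A(y_B-y_C) + x_B(y_C-y_A) + x_C(y_A-y_B)|/2
= |(-127.84) + (-17.44) + (-543)|/2
= 688.28/2 = 344.14

344.14


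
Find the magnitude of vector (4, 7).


|u| = sqrt(4^2 + 7^2) = sqrt(65) = 8.0623

8.0623


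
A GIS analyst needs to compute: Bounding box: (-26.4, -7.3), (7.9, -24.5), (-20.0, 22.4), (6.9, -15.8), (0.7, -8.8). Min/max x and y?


x range: [-26.4, 7.9]
y range: [-24.5, 22.4]
Bounding box: (-26.4,-24.5) to (7.9,22.4)

(-26.4,-24.5) to (7.9,22.4)


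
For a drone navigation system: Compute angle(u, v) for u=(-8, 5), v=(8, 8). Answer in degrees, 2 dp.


u.v = -24, |u| = sqrt(89) = 9.434, |v| = sqrt(128) = 11.3137
cos(theta) = u.v/(|u||v|) = -24/sqrt(11392) = -0.22486
theta = acos(-0.22486) = 102.99 degrees

102.99 degrees


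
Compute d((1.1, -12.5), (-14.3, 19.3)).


dx=-15.4, dy=31.8
d^2 = (-15.4)^2 + 31.8^2 = 1248.4
d = sqrt(1248.4) = 35.3327

35.3327


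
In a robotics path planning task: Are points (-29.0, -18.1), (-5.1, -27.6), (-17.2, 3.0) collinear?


Cross product: ((-5.1)-(-29))*(3-(-18.1)) - ((-27.6)-(-18.1))*((-17.2)-(-29))
= 616.39

No, not collinear


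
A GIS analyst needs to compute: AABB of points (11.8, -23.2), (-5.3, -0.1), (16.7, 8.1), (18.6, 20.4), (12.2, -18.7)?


x range: [-5.3, 18.6]
y range: [-23.2, 20.4]
Bounding box: (-5.3,-23.2) to (18.6,20.4)

(-5.3,-23.2) to (18.6,20.4)


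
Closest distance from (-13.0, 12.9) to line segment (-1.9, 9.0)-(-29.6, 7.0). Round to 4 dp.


Project P onto AB: t = 0.3885 (clamped to [0,1])
Closest point on segment: (-12.6623, 8.2229)
Distance: 4.6892

4.6892


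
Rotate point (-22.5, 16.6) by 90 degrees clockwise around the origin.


90° CW: (x,y) -> (y, -x)
(-22.5,16.6) -> (16.6, 22.5)

(16.6, 22.5)


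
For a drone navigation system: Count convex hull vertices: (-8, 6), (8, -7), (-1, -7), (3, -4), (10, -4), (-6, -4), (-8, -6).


Convex hull vertices (CCW): (-8, -6), (-1, -7), (8, -7), (10, -4), (-8, 6)
Count = 5

5


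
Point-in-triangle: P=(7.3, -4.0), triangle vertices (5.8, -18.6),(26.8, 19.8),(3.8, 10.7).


Cross products: AB x AP = 249, BC x BP = 369.95, CA x CP = 73.15
All same sign? yes

Yes, inside


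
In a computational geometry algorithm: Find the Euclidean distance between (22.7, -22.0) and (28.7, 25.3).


dx=6, dy=47.3
d^2 = 6^2 + 47.3^2 = 2273.29
d = sqrt(2273.29) = 47.679

47.679


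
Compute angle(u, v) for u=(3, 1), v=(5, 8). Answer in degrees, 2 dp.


u.v = 23, |u| = sqrt(10) = 3.1623, |v| = sqrt(89) = 9.434
cos(theta) = u.v/(|u||v|) = 23/sqrt(890) = 0.770962
theta = acos(0.770962) = 39.56 degrees

39.56 degrees


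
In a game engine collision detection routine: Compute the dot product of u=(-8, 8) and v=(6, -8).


u . v = u_x*v_x + u_y*v_y = (-8)*6 + 8*(-8)
= (-48) + (-64) = -112

-112


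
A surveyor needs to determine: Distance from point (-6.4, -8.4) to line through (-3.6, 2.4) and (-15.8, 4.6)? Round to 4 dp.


|cross product| = 137.92
|line direction| = sqrt(153.68) = 12.3968
Distance = 137.92/sqrt(153.68) = 11.1255

11.1255


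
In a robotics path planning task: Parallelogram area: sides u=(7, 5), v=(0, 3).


|u x v| = |7*3 - 5*0|
= |21 - 0| = 21

21


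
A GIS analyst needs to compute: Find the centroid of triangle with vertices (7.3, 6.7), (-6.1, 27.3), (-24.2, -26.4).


Centroid = ((x_A+x_B+x_C)/3, (y_A+y_B+y_C)/3)
= ((7.3+(-6.1)+(-24.2))/3, (6.7+27.3+(-26.4))/3)
= (-7.6667, 2.5333)

(-7.6667, 2.5333)


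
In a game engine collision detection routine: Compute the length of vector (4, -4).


|u| = sqrt(4^2 + (-4)^2) = sqrt(32) = 5.6569

5.6569


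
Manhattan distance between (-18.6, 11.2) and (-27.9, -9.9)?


|(-18.6)-(-27.9)| + |11.2-(-9.9)| = 9.3 + 21.1 = 30.4

30.4


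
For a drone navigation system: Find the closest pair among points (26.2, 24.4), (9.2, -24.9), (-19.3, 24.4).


d(P0,P1) = 52.1487, d(P0,P2) = 45.5, d(P1,P2) = 56.9451
Closest: P0 and P2

Closest pair: (26.2, 24.4) and (-19.3, 24.4), distance = 45.5


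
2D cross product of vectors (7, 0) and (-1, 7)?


u x v = u_x*v_y - u_y*v_x = 7*7 - 0*(-1)
= 49 - 0 = 49

49


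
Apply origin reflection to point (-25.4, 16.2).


Reflection over origin: (x,y) -> (-x,-y)
(-25.4, 16.2) -> (25.4, -16.2)

(25.4, -16.2)


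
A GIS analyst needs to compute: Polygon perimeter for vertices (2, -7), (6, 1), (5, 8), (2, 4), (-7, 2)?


Sides: (2, -7)->(6, 1): sqrt(80) = 8.944272, (6, 1)->(5, 8): sqrt(50) = 7.071068, (5, 8)->(2, 4): sqrt(25) = 5, (2, 4)->(-7, 2): sqrt(85) = 9.219544, (-7, 2)->(2, -7): sqrt(162) = 12.727922
Sum = 42.962806
Perimeter = 42.9628

42.9628


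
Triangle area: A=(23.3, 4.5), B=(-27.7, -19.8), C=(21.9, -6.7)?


Area = |x_A(y_B-y_C) + x_B(y_C-y_A) + x_C(y_A-y_B)|/2
= |(-305.23) + 310.24 + 532.17|/2
= 537.18/2 = 268.59

268.59


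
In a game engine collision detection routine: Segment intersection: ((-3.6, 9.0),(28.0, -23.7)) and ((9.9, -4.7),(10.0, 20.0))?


Cross products: d1=334.82, d2=-448.97, d3=8.53, d4=792.32
d1*d2 < 0 and d3*d4 < 0? no

No, they don't intersect


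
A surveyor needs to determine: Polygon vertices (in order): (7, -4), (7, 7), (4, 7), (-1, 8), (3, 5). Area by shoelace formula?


Shoelace sum: (7*7 - 7*(-4)) + (7*7 - 4*7) + (4*8 - (-1)*7) + ((-1)*5 - 3*8) + (3*(-4) - 7*5)
= 61
Area = |61|/2 = 30.5

30.5


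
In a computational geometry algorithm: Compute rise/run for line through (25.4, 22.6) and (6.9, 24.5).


slope = (y2-y1)/(x2-x1) = (24.5-22.6)/(6.9-25.4) = 1.9/(-18.5) = -0.1027

-0.1027


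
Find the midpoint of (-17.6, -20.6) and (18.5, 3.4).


M = (((-17.6)+18.5)/2, ((-20.6)+3.4)/2)
= (0.45, -8.6)

(0.45, -8.6)


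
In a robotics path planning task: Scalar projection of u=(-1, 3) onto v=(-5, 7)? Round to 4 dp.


u.v = 26, |v| = sqrt(74) = 8.6023
Scalar projection = u.v / |v| = 26 / sqrt(74) = 3.0224

3.0224


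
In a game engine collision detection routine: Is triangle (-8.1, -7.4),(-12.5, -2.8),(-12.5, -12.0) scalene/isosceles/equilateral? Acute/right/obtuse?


Side lengths squared: AB^2=40.52, BC^2=84.64, CA^2=40.52
Sorted: [40.52, 40.52, 84.64]
By sides: Isosceles, By angles: Obtuse

Isosceles, Obtuse


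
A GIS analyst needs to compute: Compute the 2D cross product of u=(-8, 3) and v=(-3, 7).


u x v = u_x*v_y - u_y*v_x = (-8)*7 - 3*(-3)
= (-56) - (-9) = -47

-47


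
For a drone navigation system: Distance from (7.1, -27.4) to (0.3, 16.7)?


dx=-6.8, dy=44.1
d^2 = (-6.8)^2 + 44.1^2 = 1991.05
d = sqrt(1991.05) = 44.6212

44.6212


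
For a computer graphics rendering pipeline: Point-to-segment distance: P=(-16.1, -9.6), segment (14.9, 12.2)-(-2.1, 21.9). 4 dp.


Project P onto AB: t = 0.8237 (clamped to [0,1])
Closest point on segment: (0.8976, 20.1896)
Distance: 34.2978

34.2978


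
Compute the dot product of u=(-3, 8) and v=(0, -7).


u . v = u_x*v_x + u_y*v_y = (-3)*0 + 8*(-7)
= 0 + (-56) = -56

-56


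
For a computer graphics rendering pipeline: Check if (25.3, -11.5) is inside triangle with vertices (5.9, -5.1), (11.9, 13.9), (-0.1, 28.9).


Cross products: AB x AP = -407, BC x BP = 103.8, CA x CP = 621.2
All same sign? no

No, outside


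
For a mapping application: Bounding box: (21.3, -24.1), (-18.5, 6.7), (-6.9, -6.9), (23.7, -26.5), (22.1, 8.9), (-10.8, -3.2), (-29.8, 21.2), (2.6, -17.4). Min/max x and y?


x range: [-29.8, 23.7]
y range: [-26.5, 21.2]
Bounding box: (-29.8,-26.5) to (23.7,21.2)

(-29.8,-26.5) to (23.7,21.2)


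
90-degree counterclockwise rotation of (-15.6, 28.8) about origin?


90° CCW: (x,y) -> (-y, x)
(-15.6,28.8) -> (-28.8, -15.6)

(-28.8, -15.6)


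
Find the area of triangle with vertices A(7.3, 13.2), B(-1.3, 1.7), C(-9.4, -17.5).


Area = |x_A(y_B-y_C) + x_B(y_C-y_A) + x_C(y_A-y_B)|/2
= |140.16 + 39.91 + (-108.1)|/2
= 71.97/2 = 35.985

35.985


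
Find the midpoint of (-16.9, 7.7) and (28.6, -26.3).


M = (((-16.9)+28.6)/2, (7.7+(-26.3))/2)
= (5.85, -9.3)

(5.85, -9.3)


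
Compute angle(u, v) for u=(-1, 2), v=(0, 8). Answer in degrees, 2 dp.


u.v = 16, |u| = sqrt(5) = 2.2361, |v| = sqrt(64) = 8
cos(theta) = u.v/(|u||v|) = 16/sqrt(320) = 0.894427
theta = acos(0.894427) = 26.57 degrees

26.57 degrees


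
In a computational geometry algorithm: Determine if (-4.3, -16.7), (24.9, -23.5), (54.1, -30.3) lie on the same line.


Cross product: (24.9-(-4.3))*((-30.3)-(-16.7)) - ((-23.5)-(-16.7))*(54.1-(-4.3))
= 0

Yes, collinear


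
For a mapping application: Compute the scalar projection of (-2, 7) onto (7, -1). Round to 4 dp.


u.v = -21, |v| = sqrt(50) = 7.0711
Scalar projection = u.v / |v| = -21 / sqrt(50) = -2.9698

-2.9698


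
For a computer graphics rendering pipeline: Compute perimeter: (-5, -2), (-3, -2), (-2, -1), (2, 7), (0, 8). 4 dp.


Sides: (-5, -2)->(-3, -2): sqrt(4) = 2, (-3, -2)->(-2, -1): sqrt(2) = 1.414214, (-2, -1)->(2, 7): sqrt(80) = 8.944272, (2, 7)->(0, 8): sqrt(5) = 2.236068, (0, 8)->(-5, -2): sqrt(125) = 11.18034
Sum = 25.774894
Perimeter = 25.7749

25.7749


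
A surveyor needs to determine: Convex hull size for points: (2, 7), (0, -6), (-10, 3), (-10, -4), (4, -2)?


Convex hull vertices (CCW): (-10, -4), (0, -6), (4, -2), (2, 7), (-10, 3)
Count = 5

5


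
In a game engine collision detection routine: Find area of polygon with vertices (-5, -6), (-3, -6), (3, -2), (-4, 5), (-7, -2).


Shoelace sum: ((-5)*(-6) - (-3)*(-6)) + ((-3)*(-2) - 3*(-6)) + (3*5 - (-4)*(-2)) + ((-4)*(-2) - (-7)*5) + ((-7)*(-6) - (-5)*(-2))
= 118
Area = |118|/2 = 59

59


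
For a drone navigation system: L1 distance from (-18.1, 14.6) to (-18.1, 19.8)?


|(-18.1)-(-18.1)| + |14.6-19.8| = 0 + 5.2 = 5.2

5.2


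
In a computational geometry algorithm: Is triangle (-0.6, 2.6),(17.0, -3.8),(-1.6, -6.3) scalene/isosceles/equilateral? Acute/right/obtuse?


Side lengths squared: AB^2=350.72, BC^2=352.21, CA^2=80.21
Sorted: [80.21, 350.72, 352.21]
By sides: Scalene, By angles: Acute

Scalene, Acute


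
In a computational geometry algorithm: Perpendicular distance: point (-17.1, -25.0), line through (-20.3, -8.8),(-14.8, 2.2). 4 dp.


|cross product| = 124.3
|line direction| = sqrt(151.25) = 12.2984
Distance = 124.3/sqrt(151.25) = 10.107

10.107


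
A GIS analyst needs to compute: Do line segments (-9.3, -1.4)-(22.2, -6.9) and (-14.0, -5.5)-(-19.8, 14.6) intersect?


Cross products: d1=-118.25, d2=-719.5, d3=-155, d4=446.25
d1*d2 < 0 and d3*d4 < 0? no

No, they don't intersect


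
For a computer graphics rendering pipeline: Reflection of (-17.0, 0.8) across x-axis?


Reflection over x-axis: (x,y) -> (x,-y)
(-17, 0.8) -> (-17, -0.8)

(-17, -0.8)


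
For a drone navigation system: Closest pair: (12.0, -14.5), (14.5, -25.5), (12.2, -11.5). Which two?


d(P0,P1) = 11.2805, d(P0,P2) = 3.0067, d(P1,P2) = 14.1877
Closest: P0 and P2

Closest pair: (12.0, -14.5) and (12.2, -11.5), distance = 3.0067


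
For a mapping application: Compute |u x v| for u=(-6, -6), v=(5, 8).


|u x v| = |(-6)*8 - (-6)*5|
= |(-48) - (-30)| = 18

18


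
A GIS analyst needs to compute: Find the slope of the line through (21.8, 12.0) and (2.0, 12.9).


slope = (y2-y1)/(x2-x1) = (12.9-12)/(2-21.8) = 0.9/(-19.8) = -0.0455

-0.0455


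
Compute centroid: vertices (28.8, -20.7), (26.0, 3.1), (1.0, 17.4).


Centroid = ((x_A+x_B+x_C)/3, (y_A+y_B+y_C)/3)
= ((28.8+26+1)/3, ((-20.7)+3.1+17.4)/3)
= (18.6, -0.0667)

(18.6, -0.0667)


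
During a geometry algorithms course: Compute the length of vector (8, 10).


|u| = sqrt(8^2 + 10^2) = sqrt(164) = 12.8062

12.8062


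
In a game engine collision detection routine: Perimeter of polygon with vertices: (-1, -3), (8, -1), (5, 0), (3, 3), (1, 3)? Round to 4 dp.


Sides: (-1, -3)->(8, -1): sqrt(85) = 9.219544, (8, -1)->(5, 0): sqrt(10) = 3.162278, (5, 0)->(3, 3): sqrt(13) = 3.605551, (3, 3)->(1, 3): sqrt(4) = 2, (1, 3)->(-1, -3): sqrt(40) = 6.324555
Sum = 24.311928
Perimeter = 24.3119

24.3119


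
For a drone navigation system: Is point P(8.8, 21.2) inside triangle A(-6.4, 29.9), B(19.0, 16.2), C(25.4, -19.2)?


Cross products: AB x AP = -12.74, BC x BP = -329.08, CA x CP = -469.66
All same sign? yes

Yes, inside


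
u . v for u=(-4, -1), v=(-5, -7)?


u . v = u_x*v_x + u_y*v_y = (-4)*(-5) + (-1)*(-7)
= 20 + 7 = 27

27


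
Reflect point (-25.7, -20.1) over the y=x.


Reflection over y=x: (x,y) -> (y,x)
(-25.7, -20.1) -> (-20.1, -25.7)

(-20.1, -25.7)


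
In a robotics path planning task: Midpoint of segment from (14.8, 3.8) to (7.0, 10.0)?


M = ((14.8+7)/2, (3.8+10)/2)
= (10.9, 6.9)

(10.9, 6.9)


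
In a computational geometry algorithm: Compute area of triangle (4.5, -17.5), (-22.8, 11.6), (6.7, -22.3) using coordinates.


Area = |x_A(y_B-y_C) + x_B(y_C-y_A) + x_C(y_A-y_B)|/2
= |152.55 + 109.44 + (-194.97)|/2
= 67.02/2 = 33.51

33.51


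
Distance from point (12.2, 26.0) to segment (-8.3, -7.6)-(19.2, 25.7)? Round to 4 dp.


Project P onto AB: t = 0.9021 (clamped to [0,1])
Closest point on segment: (16.509, 22.4415)
Distance: 5.5885

5.5885


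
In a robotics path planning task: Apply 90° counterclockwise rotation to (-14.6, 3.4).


90° CCW: (x,y) -> (-y, x)
(-14.6,3.4) -> (-3.4, -14.6)

(-3.4, -14.6)


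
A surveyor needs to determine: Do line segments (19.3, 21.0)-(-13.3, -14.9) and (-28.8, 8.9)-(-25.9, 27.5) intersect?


Cross products: d1=-859.57, d2=-357.32, d3=-1332.33, d4=-1834.58
d1*d2 < 0 and d3*d4 < 0? no

No, they don't intersect


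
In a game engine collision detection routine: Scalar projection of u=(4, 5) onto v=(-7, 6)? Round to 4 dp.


u.v = 2, |v| = sqrt(85) = 9.2195
Scalar projection = u.v / |v| = 2 / sqrt(85) = 0.2169

0.2169


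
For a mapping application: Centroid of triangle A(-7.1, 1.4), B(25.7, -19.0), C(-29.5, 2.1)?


Centroid = ((x_A+x_B+x_C)/3, (y_A+y_B+y_C)/3)
= (((-7.1)+25.7+(-29.5))/3, (1.4+(-19)+2.1)/3)
= (-3.6333, -5.1667)

(-3.6333, -5.1667)


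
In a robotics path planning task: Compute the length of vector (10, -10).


|u| = sqrt(10^2 + (-10)^2) = sqrt(200) = 14.1421

14.1421


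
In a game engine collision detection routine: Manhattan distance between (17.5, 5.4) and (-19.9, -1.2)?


|17.5-(-19.9)| + |5.4-(-1.2)| = 37.4 + 6.6 = 44

44


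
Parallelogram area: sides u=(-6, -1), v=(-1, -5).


|u x v| = |(-6)*(-5) - (-1)*(-1)|
= |30 - 1| = 29

29


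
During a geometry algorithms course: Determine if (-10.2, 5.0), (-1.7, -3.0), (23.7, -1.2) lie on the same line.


Cross product: ((-1.7)-(-10.2))*((-1.2)-5) - ((-3)-5)*(23.7-(-10.2))
= 218.5

No, not collinear


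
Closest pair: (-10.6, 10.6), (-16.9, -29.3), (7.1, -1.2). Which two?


d(P0,P1) = 40.3943, d(P0,P2) = 21.2728, d(P1,P2) = 36.9542
Closest: P0 and P2

Closest pair: (-10.6, 10.6) and (7.1, -1.2), distance = 21.2728


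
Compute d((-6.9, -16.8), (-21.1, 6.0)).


dx=-14.2, dy=22.8
d^2 = (-14.2)^2 + 22.8^2 = 721.48
d = sqrt(721.48) = 26.8604

26.8604


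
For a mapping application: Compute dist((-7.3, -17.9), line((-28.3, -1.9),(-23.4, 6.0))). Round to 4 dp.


|cross product| = 244.3
|line direction| = sqrt(86.42) = 9.2962
Distance = 244.3/sqrt(86.42) = 26.2795

26.2795


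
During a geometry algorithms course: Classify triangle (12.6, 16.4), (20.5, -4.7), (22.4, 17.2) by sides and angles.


Side lengths squared: AB^2=507.62, BC^2=483.22, CA^2=96.68
Sorted: [96.68, 483.22, 507.62]
By sides: Scalene, By angles: Acute

Scalene, Acute


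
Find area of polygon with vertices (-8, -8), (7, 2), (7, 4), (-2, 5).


Shoelace sum: ((-8)*2 - 7*(-8)) + (7*4 - 7*2) + (7*5 - (-2)*4) + ((-2)*(-8) - (-8)*5)
= 153
Area = |153|/2 = 76.5

76.5


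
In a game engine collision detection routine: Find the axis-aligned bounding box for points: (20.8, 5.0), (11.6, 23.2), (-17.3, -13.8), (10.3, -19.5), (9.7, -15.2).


x range: [-17.3, 20.8]
y range: [-19.5, 23.2]
Bounding box: (-17.3,-19.5) to (20.8,23.2)

(-17.3,-19.5) to (20.8,23.2)


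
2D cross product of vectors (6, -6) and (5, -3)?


u x v = u_x*v_y - u_y*v_x = 6*(-3) - (-6)*5
= (-18) - (-30) = 12

12


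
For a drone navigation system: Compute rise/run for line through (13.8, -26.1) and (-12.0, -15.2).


slope = (y2-y1)/(x2-x1) = ((-15.2)-(-26.1))/((-12)-13.8) = 10.9/(-25.8) = -0.4225

-0.4225


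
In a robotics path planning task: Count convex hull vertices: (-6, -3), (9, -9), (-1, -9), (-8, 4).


Convex hull vertices (CCW): (-8, 4), (-6, -3), (-1, -9), (9, -9)
Count = 4

4


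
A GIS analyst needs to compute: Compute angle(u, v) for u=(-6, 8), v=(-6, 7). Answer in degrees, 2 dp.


u.v = 92, |u| = sqrt(100) = 10, |v| = sqrt(85) = 9.2195
cos(theta) = u.v/(|u||v|) = 92/sqrt(8500) = 0.99788
theta = acos(0.99788) = 3.73 degrees

3.73 degrees


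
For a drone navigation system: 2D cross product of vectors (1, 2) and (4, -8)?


u x v = u_x*v_y - u_y*v_x = 1*(-8) - 2*4
= (-8) - 8 = -16

-16


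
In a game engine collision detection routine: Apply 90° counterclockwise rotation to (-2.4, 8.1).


90° CCW: (x,y) -> (-y, x)
(-2.4,8.1) -> (-8.1, -2.4)

(-8.1, -2.4)


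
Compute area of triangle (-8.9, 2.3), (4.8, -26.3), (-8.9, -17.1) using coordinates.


Area = |x_A(y_B-y_C) + x_B(y_C-y_A) + x_C(y_A-y_B)|/2
= |81.88 + (-93.12) + (-254.54)|/2
= 265.78/2 = 132.89

132.89


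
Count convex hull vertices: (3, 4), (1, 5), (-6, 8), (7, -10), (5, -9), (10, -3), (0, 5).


Convex hull vertices (CCW): (-6, 8), (5, -9), (7, -10), (10, -3), (3, 4), (1, 5)
Count = 6

6


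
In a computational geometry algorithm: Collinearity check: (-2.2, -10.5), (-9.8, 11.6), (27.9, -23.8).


Cross product: ((-9.8)-(-2.2))*((-23.8)-(-10.5)) - (11.6-(-10.5))*(27.9-(-2.2))
= -564.13

No, not collinear


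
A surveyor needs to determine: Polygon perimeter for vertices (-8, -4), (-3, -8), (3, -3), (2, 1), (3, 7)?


Sides: (-8, -4)->(-3, -8): sqrt(41) = 6.403124, (-3, -8)->(3, -3): sqrt(61) = 7.81025, (3, -3)->(2, 1): sqrt(17) = 4.123106, (2, 1)->(3, 7): sqrt(37) = 6.082763, (3, 7)->(-8, -4): sqrt(242) = 15.556349
Sum = 39.975592
Perimeter = 39.9756

39.9756


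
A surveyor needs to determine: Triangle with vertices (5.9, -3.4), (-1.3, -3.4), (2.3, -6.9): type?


Side lengths squared: AB^2=51.84, BC^2=25.21, CA^2=25.21
Sorted: [25.21, 25.21, 51.84]
By sides: Isosceles, By angles: Obtuse

Isosceles, Obtuse


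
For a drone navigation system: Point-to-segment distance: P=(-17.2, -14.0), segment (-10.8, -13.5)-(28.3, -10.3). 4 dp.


Project P onto AB: t = 0 (clamped to [0,1])
Closest point on segment: (-10.8, -13.5)
Distance: 6.4195

6.4195


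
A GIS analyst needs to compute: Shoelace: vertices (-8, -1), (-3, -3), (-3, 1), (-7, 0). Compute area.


Shoelace sum: ((-8)*(-3) - (-3)*(-1)) + ((-3)*1 - (-3)*(-3)) + ((-3)*0 - (-7)*1) + ((-7)*(-1) - (-8)*0)
= 23
Area = |23|/2 = 11.5

11.5


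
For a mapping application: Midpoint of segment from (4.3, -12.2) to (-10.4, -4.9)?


M = ((4.3+(-10.4))/2, ((-12.2)+(-4.9))/2)
= (-3.05, -8.55)

(-3.05, -8.55)


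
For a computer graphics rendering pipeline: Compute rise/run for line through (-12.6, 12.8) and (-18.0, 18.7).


slope = (y2-y1)/(x2-x1) = (18.7-12.8)/((-18)-(-12.6)) = 5.9/(-5.4) = -1.0926

-1.0926


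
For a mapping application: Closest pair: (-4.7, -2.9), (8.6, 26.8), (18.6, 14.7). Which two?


d(P0,P1) = 32.542, d(P0,P2) = 29.2002, d(P1,P2) = 15.6975
Closest: P1 and P2

Closest pair: (8.6, 26.8) and (18.6, 14.7), distance = 15.6975


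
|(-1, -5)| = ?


|u| = sqrt((-1)^2 + (-5)^2) = sqrt(26) = 5.099

5.099


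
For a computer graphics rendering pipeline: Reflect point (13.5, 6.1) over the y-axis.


Reflection over y-axis: (x,y) -> (-x,y)
(13.5, 6.1) -> (-13.5, 6.1)

(-13.5, 6.1)


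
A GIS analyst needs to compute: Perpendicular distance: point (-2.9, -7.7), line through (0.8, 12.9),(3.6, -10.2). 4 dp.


|cross product| = 143.15
|line direction| = sqrt(541.45) = 23.2691
Distance = 143.15/sqrt(541.45) = 6.1519

6.1519


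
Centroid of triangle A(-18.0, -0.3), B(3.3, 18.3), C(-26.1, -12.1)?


Centroid = ((x_A+x_B+x_C)/3, (y_A+y_B+y_C)/3)
= (((-18)+3.3+(-26.1))/3, ((-0.3)+18.3+(-12.1))/3)
= (-13.6, 1.9667)

(-13.6, 1.9667)


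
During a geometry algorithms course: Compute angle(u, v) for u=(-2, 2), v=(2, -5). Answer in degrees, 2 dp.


u.v = -14, |u| = sqrt(8) = 2.8284, |v| = sqrt(29) = 5.3852
cos(theta) = u.v/(|u||v|) = -14/sqrt(232) = -0.919145
theta = acos(-0.919145) = 156.8 degrees

156.8 degrees


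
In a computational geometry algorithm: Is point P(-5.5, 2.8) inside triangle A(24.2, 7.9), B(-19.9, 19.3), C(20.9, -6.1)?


Cross products: AB x AP = 563.49, BC x BP = -307.44, CA x CP = 398.97
All same sign? no

No, outside


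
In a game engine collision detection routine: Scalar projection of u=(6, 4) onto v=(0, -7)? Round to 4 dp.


u.v = -28, |v| = sqrt(49) = 7
Scalar projection = u.v / |v| = -28 / sqrt(49) = -4

-4


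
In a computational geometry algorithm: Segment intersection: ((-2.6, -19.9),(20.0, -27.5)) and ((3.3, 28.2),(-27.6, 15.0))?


Cross products: d1=1408.41, d2=1941.57, d3=1131.9, d4=598.74
d1*d2 < 0 and d3*d4 < 0? no

No, they don't intersect


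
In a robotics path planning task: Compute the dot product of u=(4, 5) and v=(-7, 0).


u . v = u_x*v_x + u_y*v_y = 4*(-7) + 5*0
= (-28) + 0 = -28

-28


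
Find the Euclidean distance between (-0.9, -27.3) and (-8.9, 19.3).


dx=-8, dy=46.6
d^2 = (-8)^2 + 46.6^2 = 2235.56
d = sqrt(2235.56) = 47.2817

47.2817


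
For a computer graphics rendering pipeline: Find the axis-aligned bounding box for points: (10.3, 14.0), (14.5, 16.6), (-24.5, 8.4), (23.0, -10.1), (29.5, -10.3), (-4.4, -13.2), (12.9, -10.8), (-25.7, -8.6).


x range: [-25.7, 29.5]
y range: [-13.2, 16.6]
Bounding box: (-25.7,-13.2) to (29.5,16.6)

(-25.7,-13.2) to (29.5,16.6)


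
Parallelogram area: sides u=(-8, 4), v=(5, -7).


|u x v| = |(-8)*(-7) - 4*5|
= |56 - 20| = 36

36


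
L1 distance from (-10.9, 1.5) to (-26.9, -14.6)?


|(-10.9)-(-26.9)| + |1.5-(-14.6)| = 16 + 16.1 = 32.1

32.1


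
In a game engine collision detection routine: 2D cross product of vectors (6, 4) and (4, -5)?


u x v = u_x*v_y - u_y*v_x = 6*(-5) - 4*4
= (-30) - 16 = -46

-46


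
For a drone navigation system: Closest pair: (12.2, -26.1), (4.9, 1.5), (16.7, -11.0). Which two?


d(P0,P1) = 28.5491, d(P0,P2) = 15.7563, d(P1,P2) = 17.1898
Closest: P0 and P2

Closest pair: (12.2, -26.1) and (16.7, -11.0), distance = 15.7563


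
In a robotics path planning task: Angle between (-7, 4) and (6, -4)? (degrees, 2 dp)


u.v = -58, |u| = sqrt(65) = 8.0623, |v| = sqrt(52) = 7.2111
cos(theta) = u.v/(|u||v|) = -58/sqrt(3380) = -0.99763
theta = acos(-0.99763) = 176.05 degrees

176.05 degrees


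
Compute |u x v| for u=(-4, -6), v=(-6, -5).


|u x v| = |(-4)*(-5) - (-6)*(-6)|
= |20 - 36| = 16

16


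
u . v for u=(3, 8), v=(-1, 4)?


u . v = u_x*v_x + u_y*v_y = 3*(-1) + 8*4
= (-3) + 32 = 29

29


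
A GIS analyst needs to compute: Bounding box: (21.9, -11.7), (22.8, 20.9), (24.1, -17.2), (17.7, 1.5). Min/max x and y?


x range: [17.7, 24.1]
y range: [-17.2, 20.9]
Bounding box: (17.7,-17.2) to (24.1,20.9)

(17.7,-17.2) to (24.1,20.9)


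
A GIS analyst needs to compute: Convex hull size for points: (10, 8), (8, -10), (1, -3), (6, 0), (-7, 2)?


Convex hull vertices (CCW): (-7, 2), (8, -10), (10, 8)
Count = 3

3


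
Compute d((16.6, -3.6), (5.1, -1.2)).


dx=-11.5, dy=2.4
d^2 = (-11.5)^2 + 2.4^2 = 138.01
d = sqrt(138.01) = 11.7478

11.7478


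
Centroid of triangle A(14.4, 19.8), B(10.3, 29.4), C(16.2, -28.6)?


Centroid = ((x_A+x_B+x_C)/3, (y_A+y_B+y_C)/3)
= ((14.4+10.3+16.2)/3, (19.8+29.4+(-28.6))/3)
= (13.6333, 6.8667)

(13.6333, 6.8667)


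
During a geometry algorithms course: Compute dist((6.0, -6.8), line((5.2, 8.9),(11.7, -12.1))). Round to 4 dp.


|cross product| = 85.25
|line direction| = sqrt(483.25) = 21.9829
Distance = 85.25/sqrt(483.25) = 3.878

3.878


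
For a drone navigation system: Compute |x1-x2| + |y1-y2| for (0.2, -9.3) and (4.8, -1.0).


|0.2-4.8| + |(-9.3)-(-1)| = 4.6 + 8.3 = 12.9

12.9


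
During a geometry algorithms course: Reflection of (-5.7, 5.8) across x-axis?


Reflection over x-axis: (x,y) -> (x,-y)
(-5.7, 5.8) -> (-5.7, -5.8)

(-5.7, -5.8)


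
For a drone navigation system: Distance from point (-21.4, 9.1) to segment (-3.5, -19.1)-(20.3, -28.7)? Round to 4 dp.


Project P onto AB: t = 0 (clamped to [0,1])
Closest point on segment: (-3.5, -19.1)
Distance: 33.4013

33.4013


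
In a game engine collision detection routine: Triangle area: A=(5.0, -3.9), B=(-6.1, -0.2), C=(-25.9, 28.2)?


Area = |x_A(y_B-y_C) + x_B(y_C-y_A) + x_C(y_A-y_B)|/2
= |(-142) + (-195.81) + 95.83|/2
= 241.98/2 = 120.99

120.99


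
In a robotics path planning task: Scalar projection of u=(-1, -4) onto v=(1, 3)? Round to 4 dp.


u.v = -13, |v| = sqrt(10) = 3.1623
Scalar projection = u.v / |v| = -13 / sqrt(10) = -4.111

-4.111


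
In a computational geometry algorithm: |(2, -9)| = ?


|u| = sqrt(2^2 + (-9)^2) = sqrt(85) = 9.2195

9.2195


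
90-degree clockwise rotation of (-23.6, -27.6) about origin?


90° CW: (x,y) -> (y, -x)
(-23.6,-27.6) -> (-27.6, 23.6)

(-27.6, 23.6)


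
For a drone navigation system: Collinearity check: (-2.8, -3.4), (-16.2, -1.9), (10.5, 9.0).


Cross product: ((-16.2)-(-2.8))*(9-(-3.4)) - ((-1.9)-(-3.4))*(10.5-(-2.8))
= -186.11

No, not collinear


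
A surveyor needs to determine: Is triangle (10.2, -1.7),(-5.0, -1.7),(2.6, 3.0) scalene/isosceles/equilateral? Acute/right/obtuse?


Side lengths squared: AB^2=231.04, BC^2=79.85, CA^2=79.85
Sorted: [79.85, 79.85, 231.04]
By sides: Isosceles, By angles: Obtuse

Isosceles, Obtuse


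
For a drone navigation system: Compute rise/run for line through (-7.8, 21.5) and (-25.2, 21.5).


slope = (y2-y1)/(x2-x1) = (21.5-21.5)/((-25.2)-(-7.8)) = 0/(-17.4) = 0

0


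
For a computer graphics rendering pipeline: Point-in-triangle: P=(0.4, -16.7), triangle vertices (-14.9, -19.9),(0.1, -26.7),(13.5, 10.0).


Cross products: AB x AP = 152.04, BC x BP = 122.99, CA x CP = 366.59
All same sign? yes

Yes, inside


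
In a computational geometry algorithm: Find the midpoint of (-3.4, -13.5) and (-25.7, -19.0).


M = (((-3.4)+(-25.7))/2, ((-13.5)+(-19))/2)
= (-14.55, -16.25)

(-14.55, -16.25)


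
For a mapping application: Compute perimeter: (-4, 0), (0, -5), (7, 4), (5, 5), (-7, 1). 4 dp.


Sides: (-4, 0)->(0, -5): sqrt(41) = 6.403124, (0, -5)->(7, 4): sqrt(130) = 11.401754, (7, 4)->(5, 5): sqrt(5) = 2.236068, (5, 5)->(-7, 1): sqrt(160) = 12.649111, (-7, 1)->(-4, 0): sqrt(10) = 3.162278
Sum = 35.852335
Perimeter = 35.8523

35.8523


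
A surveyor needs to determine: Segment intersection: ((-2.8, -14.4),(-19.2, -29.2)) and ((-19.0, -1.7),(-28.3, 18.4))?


Cross products: d1=-207.51, d2=259.77, d3=-448.04, d4=-915.32
d1*d2 < 0 and d3*d4 < 0? no

No, they don't intersect


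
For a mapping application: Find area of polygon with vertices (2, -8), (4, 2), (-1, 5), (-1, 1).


Shoelace sum: (2*2 - 4*(-8)) + (4*5 - (-1)*2) + ((-1)*1 - (-1)*5) + ((-1)*(-8) - 2*1)
= 68
Area = |68|/2 = 34

34


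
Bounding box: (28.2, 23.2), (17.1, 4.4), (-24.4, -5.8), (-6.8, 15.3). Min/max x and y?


x range: [-24.4, 28.2]
y range: [-5.8, 23.2]
Bounding box: (-24.4,-5.8) to (28.2,23.2)

(-24.4,-5.8) to (28.2,23.2)


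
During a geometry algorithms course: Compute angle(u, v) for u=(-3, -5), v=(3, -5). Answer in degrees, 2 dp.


u.v = 16, |u| = sqrt(34) = 5.831, |v| = sqrt(34) = 5.831
cos(theta) = u.v/(|u||v|) = 16/sqrt(1156) = 0.470588
theta = acos(0.470588) = 61.93 degrees

61.93 degrees


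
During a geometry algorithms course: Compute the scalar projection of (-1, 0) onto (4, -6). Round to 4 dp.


u.v = -4, |v| = sqrt(52) = 7.2111
Scalar projection = u.v / |v| = -4 / sqrt(52) = -0.5547

-0.5547


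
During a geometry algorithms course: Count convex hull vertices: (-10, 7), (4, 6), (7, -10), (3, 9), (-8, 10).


Convex hull vertices (CCW): (-10, 7), (7, -10), (4, 6), (3, 9), (-8, 10)
Count = 5

5


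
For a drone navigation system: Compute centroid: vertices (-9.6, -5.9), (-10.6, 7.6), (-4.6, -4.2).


Centroid = ((x_A+x_B+x_C)/3, (y_A+y_B+y_C)/3)
= (((-9.6)+(-10.6)+(-4.6))/3, ((-5.9)+7.6+(-4.2))/3)
= (-8.2667, -0.8333)

(-8.2667, -0.8333)


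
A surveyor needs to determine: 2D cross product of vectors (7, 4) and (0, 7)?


u x v = u_x*v_y - u_y*v_x = 7*7 - 4*0
= 49 - 0 = 49

49


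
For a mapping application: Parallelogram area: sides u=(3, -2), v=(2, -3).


|u x v| = |3*(-3) - (-2)*2|
= |(-9) - (-4)| = 5

5


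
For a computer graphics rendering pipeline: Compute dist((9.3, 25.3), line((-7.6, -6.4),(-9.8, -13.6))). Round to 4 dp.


|cross product| = 51.94
|line direction| = sqrt(56.68) = 7.5286
Distance = 51.94/sqrt(56.68) = 6.899

6.899


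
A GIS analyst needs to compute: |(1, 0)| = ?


|u| = sqrt(1^2 + 0^2) = sqrt(1) = 1

1


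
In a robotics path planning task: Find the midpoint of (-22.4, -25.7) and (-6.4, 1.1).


M = (((-22.4)+(-6.4))/2, ((-25.7)+1.1)/2)
= (-14.4, -12.3)

(-14.4, -12.3)


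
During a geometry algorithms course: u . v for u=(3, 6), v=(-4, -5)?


u . v = u_x*v_x + u_y*v_y = 3*(-4) + 6*(-5)
= (-12) + (-30) = -42

-42


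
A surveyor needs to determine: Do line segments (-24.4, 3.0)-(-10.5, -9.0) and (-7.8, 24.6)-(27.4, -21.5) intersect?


Cross products: d1=-1525.58, d2=-1307.19, d3=499.44, d4=281.05
d1*d2 < 0 and d3*d4 < 0? no

No, they don't intersect


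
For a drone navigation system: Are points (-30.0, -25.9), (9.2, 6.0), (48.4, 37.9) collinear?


Cross product: (9.2-(-30))*(37.9-(-25.9)) - (6-(-25.9))*(48.4-(-30))
= 0

Yes, collinear


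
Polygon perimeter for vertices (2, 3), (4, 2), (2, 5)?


Sides: (2, 3)->(4, 2): sqrt(5) = 2.236068, (4, 2)->(2, 5): sqrt(13) = 3.605551, (2, 5)->(2, 3): sqrt(4) = 2
Sum = 7.841619
Perimeter = 7.8416

7.8416


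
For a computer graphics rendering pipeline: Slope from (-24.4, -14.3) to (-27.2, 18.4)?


slope = (y2-y1)/(x2-x1) = (18.4-(-14.3))/((-27.2)-(-24.4)) = 32.7/(-2.8) = -11.6786

-11.6786


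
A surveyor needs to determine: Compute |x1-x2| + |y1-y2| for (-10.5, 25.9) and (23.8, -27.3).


|(-10.5)-23.8| + |25.9-(-27.3)| = 34.3 + 53.2 = 87.5

87.5
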